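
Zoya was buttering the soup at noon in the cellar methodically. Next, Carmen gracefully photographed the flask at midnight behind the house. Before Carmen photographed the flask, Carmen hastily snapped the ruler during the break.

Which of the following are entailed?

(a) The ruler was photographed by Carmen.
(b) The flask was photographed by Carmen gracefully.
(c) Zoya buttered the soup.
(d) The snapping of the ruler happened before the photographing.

(a) Not entailed — Carmen photographed the flask, not the ruler; the ruler belongs to the snapping event.
(b) Entailed — dropping 'at midnight', 'behind the house' leaves a sub-description the original still satisfies.
(c) Not entailed — 'was buttering' is progressive on an accomplishment; it does not entail the completed 'buttered'.
(d) Entailed — the narrative places the snapping before the photographing.

(b), (d)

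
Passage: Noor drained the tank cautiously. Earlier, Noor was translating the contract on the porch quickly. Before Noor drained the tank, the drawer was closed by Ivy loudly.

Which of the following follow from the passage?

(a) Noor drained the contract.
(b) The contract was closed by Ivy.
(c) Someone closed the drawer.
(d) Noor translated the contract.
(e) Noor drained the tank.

(a) Not entailed — Noor drained the tank, not the contract; the contract belongs to the translating event.
(b) Not entailed — Ivy closed the drawer, not the contract; the contract belongs to the translating event.
(c) Entailed — the original entails any weakening of itself; this just drops 'loudly' and generalizes the agent.
(d) Not entailed — 'was translating' is progressive on an accomplishment; it does not entail the completed 'translated'.
(e) Entailed — every conjunct here is already in the original draining event.

(c), (e)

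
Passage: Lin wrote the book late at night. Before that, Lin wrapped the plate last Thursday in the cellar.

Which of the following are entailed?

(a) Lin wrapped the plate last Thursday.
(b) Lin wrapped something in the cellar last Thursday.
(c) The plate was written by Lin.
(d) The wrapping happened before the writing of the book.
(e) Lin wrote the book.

(a), (b), (d), (e)

(a) Entailed — this follows by dropping conjuncts from the wrapping event's description.
(b) Entailed — the original entails any weakening of itself; this just generalizes the patient.
(c) Not entailed — Lin wrote the book, not the plate; the plate belongs to the wrapping event.
(d) Entailed — the narrative places the wrapping before the writing.
(e) Entailed — every conjunct here is already in the original writing event.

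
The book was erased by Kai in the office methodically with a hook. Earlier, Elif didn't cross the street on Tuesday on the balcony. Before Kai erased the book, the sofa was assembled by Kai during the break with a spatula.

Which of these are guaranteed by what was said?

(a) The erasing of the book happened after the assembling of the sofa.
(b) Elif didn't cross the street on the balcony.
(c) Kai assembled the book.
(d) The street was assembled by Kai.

(a)

(a) Entailed — the narrative places the assembling before the erasing.
(b) Not entailed — dropping 'on Tuesday' under negation is not valid — the original leaves open that Elif crossed the street some other way.
(c) Not entailed — Kai assembled the sofa, not the book; the book belongs to the erasing event.
(d) Not entailed — Kai assembled the sofa, not the street; the street belongs to the crossing event.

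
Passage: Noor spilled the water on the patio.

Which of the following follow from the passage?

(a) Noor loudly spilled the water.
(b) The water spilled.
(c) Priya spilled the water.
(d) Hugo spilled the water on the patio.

(b)

(a) Not entailed — 'loudly' adds information not in the original event.
(b) Entailed — 'Noor spilled the water' is causative; it entails the inchoative 'the water spilled'.
(c) Not entailed — the passage has Noor spilling the water, not Priya.
(d) Not entailed — the passage has Noor spilling the water, not Hugo.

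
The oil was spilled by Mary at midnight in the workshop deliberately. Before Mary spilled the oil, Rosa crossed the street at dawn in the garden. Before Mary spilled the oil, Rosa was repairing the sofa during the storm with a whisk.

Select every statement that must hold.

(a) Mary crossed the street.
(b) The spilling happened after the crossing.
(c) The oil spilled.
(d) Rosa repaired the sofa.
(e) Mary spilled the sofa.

(a) Not entailed — the passage has Rosa crossing the street, not Mary.
(b) Entailed — the narrative places the crossing before the spilling.
(c) Entailed — 'Mary spilled the oil' is causative; it entails the inchoative 'the oil spilled'.
(d) Not entailed — 'was repairing' is progressive on an accomplishment; it does not entail the completed 'repaired'.
(e) Not entailed — Mary spilled the oil, not the sofa; the sofa belongs to the repairing event.

(b), (c)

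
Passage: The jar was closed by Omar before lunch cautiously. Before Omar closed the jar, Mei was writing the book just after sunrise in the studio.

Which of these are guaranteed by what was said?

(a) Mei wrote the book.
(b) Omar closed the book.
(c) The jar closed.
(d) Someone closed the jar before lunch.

(a) Not entailed — 'was writing' is progressive on an accomplishment; it does not entail the completed 'wrote'.
(b) Not entailed — Omar closed the jar, not the book; the book belongs to the writing event.
(c) Entailed — 'Omar closed the jar' is causative; it entails the inchoative 'the jar closed'.
(d) Entailed — dropping 'cautiously' and generalizing the agent leaves a sub-description the original still satisfies.

(c), (d)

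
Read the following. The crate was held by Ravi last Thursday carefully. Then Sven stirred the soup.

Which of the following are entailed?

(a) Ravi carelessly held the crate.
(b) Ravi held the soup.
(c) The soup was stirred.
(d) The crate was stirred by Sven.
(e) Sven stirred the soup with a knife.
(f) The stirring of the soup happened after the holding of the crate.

(c), (f)

(a) Not entailed — 'carelessly' adds a manner not in (and inconsistent with) the original.
(b) Not entailed — Ravi held the crate, not the soup; the soup belongs to the stirring event.
(c) Entailed — generalizing the agent leaves a sub-description the original still satisfies.
(d) Not entailed — Sven stirred the soup, not the crate; the crate belongs to the holding event.
(e) Not entailed — 'with a knife' adds information not in the original event.
(f) Entailed — the narrative places the holding before the stirring.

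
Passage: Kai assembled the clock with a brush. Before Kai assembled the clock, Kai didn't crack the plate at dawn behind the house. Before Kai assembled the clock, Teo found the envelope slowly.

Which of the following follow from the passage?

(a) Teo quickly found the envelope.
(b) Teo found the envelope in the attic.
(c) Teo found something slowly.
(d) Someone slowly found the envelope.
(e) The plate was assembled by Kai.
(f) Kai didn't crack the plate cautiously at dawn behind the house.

(c), (d), (f)

(a) Not entailed — 'quickly' adds a manner not in (and inconsistent with) the original.
(b) Not entailed — 'in the attic' adds information not in the original event.
(c) Entailed — generalizing the patient leaves a sub-description the original still satisfies.
(d) Entailed — this follows by dropping conjuncts from the finding event's description.
(e) Not entailed — Kai assembled the clock, not the plate; the plate belongs to the cracking event.
(f) Entailed — under negation, adding a further restriction is entailed: if no such cracking event occurred, none occurred cautiously either.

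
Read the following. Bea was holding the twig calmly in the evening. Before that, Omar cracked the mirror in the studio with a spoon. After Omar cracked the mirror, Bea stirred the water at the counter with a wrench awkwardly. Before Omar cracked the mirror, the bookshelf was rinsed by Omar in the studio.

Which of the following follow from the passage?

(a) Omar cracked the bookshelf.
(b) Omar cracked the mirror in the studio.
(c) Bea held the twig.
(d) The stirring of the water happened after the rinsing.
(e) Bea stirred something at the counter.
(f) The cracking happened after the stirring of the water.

(a) Not entailed — Omar cracked the mirror, not the bookshelf; the bookshelf belongs to the rinsing event.
(b) Entailed — this follows by dropping conjuncts from the cracking event's description.
(c) Entailed — 'hold' is an activity; 'was holding' entails that some holding happened, so 'held' holds.
(d) Entailed — the narrative places the rinsing before the stirring.
(e) Entailed — every conjunct here is already in the original stirring event.
(f) Not entailed — the narrative places the cracking before the stirring, not after.

(b), (c), (d), (e)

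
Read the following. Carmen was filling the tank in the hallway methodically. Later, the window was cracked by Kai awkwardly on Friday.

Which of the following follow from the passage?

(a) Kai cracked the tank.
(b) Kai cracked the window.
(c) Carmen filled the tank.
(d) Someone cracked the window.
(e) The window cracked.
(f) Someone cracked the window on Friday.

(a) Not entailed — Kai cracked the window, not the tank; the tank belongs to the filling event.
(b) Entailed — the original entails any weakening of itself; this just drops 'awkwardly', 'on Friday'.
(c) Not entailed — 'was filling' is progressive on an accomplishment; it does not entail the completed 'filled'.
(d) Entailed — this follows by dropping conjuncts from the cracking event's description.
(e) Entailed — 'Kai cracked the window' is causative; it entails the inchoative 'the window cracked'.
(f) Entailed — every conjunct here is already in the original cracking event.

(b), (d), (e), (f)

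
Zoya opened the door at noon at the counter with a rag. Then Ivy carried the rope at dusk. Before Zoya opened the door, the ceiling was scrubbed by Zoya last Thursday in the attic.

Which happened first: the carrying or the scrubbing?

the scrubbing

The connectives place the scrubbing before the carrying.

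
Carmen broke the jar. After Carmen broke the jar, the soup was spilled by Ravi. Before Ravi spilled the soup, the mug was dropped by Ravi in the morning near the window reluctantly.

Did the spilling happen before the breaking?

The narrative orders the breaking before the spilling.

no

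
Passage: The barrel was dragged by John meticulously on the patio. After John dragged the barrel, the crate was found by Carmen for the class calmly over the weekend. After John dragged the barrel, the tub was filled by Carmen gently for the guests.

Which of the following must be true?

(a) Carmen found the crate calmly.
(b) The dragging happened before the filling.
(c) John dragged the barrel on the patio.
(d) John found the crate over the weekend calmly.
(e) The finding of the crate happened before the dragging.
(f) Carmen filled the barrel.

(a), (b), (c)

(a) Entailed — every conjunct here is already in the original finding event.
(b) Entailed — the narrative places the dragging before the filling.
(c) Entailed — every conjunct here is already in the original dragging event.
(d) Not entailed — the passage has Carmen finding the crate, not John.
(e) Not entailed — the narrative places the dragging before the finding, not after.
(f) Not entailed — Carmen filled the tub, not the barrel; the barrel belongs to the dragging event.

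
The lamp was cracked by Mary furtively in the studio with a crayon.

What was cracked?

the lamp

'the lamp' marks the patient of the cracking event.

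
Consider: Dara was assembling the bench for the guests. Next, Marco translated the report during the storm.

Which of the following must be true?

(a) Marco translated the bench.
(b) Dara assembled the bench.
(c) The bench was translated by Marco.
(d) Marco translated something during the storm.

(a) Not entailed — Marco translated the report, not the bench; the bench belongs to the assembling event.
(b) Not entailed — 'was assembling' is progressive on an accomplishment; it does not entail the completed 'assembled'.
(c) Not entailed — Marco translated the report, not the bench; the bench belongs to the assembling event.
(d) Entailed — this follows by dropping conjuncts from the translating event's description.

(d)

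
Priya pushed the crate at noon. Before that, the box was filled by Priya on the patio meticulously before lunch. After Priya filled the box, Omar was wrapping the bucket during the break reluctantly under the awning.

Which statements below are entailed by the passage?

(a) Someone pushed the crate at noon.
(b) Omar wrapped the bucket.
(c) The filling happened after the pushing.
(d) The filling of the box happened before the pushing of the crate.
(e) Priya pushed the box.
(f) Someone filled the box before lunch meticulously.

(a), (d), (f)

(a) Entailed — every conjunct here is already in the original pushing event.
(b) Not entailed — 'was wrapping' is progressive on an accomplishment; it does not entail the completed 'wrapped'.
(c) Not entailed — the narrative places the filling before the pushing, not after.
(d) Entailed — the narrative places the filling before the pushing.
(e) Not entailed — Priya pushed the crate, not the box; the box belongs to the filling event.
(f) Entailed — this follows by dropping conjuncts from the filling event's description.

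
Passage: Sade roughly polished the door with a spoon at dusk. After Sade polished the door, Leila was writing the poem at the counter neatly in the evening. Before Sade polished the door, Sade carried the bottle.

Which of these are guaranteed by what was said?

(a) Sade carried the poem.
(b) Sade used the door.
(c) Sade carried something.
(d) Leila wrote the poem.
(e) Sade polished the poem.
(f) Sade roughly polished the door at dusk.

(c), (f)

(a) Not entailed — Sade carried the bottle, not the poem; the poem belongs to the writing event.
(b) Not entailed — the door is the patient, not an instrument — Sade used a spoon.
(c) Entailed — this follows by dropping conjuncts from the carrying event's description.
(d) Not entailed — 'was writing' is progressive on an accomplishment; it does not entail the completed 'wrote'.
(e) Not entailed — Sade polished the door, not the poem; the poem belongs to the writing event.
(f) Entailed — this follows by dropping conjuncts from the polishing event's description.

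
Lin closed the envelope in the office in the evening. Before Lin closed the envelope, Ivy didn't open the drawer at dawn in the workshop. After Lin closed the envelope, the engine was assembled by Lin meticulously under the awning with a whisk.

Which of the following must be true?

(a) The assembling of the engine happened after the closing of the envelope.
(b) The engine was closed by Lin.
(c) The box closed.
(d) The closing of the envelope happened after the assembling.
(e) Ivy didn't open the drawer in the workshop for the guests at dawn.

(a), (e)

(a) Entailed — the narrative places the closing before the assembling.
(b) Not entailed — Lin closed the envelope, not the engine; the engine belongs to the assembling event.
(c) Not entailed — the envelope is what closed, not the box.
(d) Not entailed — the narrative places the closing before the assembling, not after.
(e) Entailed — under negation, adding a further restriction is entailed: if no such opening event occurred, none occurred for the guests either.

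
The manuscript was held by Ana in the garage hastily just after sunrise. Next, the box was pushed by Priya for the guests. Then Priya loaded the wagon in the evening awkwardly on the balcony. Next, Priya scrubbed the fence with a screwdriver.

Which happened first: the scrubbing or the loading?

The connectives place the loading before the scrubbing.

the loading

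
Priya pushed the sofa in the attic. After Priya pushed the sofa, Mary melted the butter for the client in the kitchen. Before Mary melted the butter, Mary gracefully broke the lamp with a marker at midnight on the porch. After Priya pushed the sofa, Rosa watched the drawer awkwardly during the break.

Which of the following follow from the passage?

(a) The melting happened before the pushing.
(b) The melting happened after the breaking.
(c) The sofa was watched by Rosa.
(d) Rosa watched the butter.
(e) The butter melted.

(a) Not entailed — the narrative places the pushing before the melting, not after.
(b) Entailed — the narrative places the breaking before the melting.
(c) Not entailed — Rosa watched the drawer, not the sofa; the sofa belongs to the pushing event.
(d) Not entailed — Rosa watched the drawer, not the butter; the butter belongs to the melting event.
(e) Entailed — 'Mary melted the butter' is causative; it entails the inchoative 'the butter melted'.

(b), (e)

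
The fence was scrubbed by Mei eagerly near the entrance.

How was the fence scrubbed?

eagerly

'eagerly' marks the manner of the scrubbing event.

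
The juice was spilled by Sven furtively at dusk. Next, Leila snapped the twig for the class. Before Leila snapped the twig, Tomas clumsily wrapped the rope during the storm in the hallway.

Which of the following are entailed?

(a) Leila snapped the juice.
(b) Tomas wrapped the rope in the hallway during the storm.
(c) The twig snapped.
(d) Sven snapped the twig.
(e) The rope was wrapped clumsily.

(a) Not entailed — Leila snapped the twig, not the juice; the juice belongs to the spilling event.
(b) Entailed — every conjunct here is already in the original wrapping event.
(c) Entailed — 'Leila snapped the twig' is causative; it entails the inchoative 'the twig snapped'.
(d) Not entailed — the passage has Leila snapping the twig, not Sven.
(e) Entailed — dropping 'during the storm', 'in the hallway' and generalizing the agent leaves a sub-description the original still satisfies.

(b), (c), (e)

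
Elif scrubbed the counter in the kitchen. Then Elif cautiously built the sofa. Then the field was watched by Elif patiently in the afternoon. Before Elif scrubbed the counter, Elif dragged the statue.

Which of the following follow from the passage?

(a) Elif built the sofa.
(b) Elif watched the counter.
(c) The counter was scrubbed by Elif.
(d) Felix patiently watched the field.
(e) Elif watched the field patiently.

(a) Entailed — every conjunct here is already in the original building event.
(b) Not entailed — Elif watched the field, not the counter; the counter belongs to the scrubbing event.
(c) Entailed — every conjunct here is already in the original scrubbing event.
(d) Not entailed — the passage has Elif watching the field, not Felix.
(e) Entailed — dropping 'in the afternoon' leaves a sub-description the original still satisfies.

(a), (c), (e)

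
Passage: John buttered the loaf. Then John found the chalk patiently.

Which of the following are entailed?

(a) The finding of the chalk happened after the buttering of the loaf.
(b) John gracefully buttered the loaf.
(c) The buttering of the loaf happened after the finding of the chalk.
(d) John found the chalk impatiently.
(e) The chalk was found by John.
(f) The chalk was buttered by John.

(a) Entailed — the narrative places the buttering before the finding.
(b) Not entailed — 'gracefully' adds information not in the original event.
(c) Not entailed — the narrative places the buttering before the finding, not after.
(d) Not entailed — 'impatiently' adds a manner not in (and inconsistent with) the original.
(e) Entailed — the original entails any weakening of itself; this just drops 'patiently'.
(f) Not entailed — John buttered the loaf, not the chalk; the chalk belongs to the finding event.

(a), (e)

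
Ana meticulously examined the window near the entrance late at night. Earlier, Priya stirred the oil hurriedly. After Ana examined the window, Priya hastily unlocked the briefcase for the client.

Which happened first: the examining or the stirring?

The connectives place the stirring before the examining.

the stirring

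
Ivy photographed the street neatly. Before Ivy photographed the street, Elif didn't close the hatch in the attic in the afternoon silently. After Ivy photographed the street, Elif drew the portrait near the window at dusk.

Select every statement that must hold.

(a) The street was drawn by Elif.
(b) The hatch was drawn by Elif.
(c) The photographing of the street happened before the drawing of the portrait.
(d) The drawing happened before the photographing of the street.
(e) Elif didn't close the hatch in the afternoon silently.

(c)

(a) Not entailed — Elif drew the portrait, not the street; the street belongs to the photographing event.
(b) Not entailed — Elif drew the portrait, not the hatch; the hatch belongs to the closing event.
(c) Entailed — the narrative places the photographing before the drawing.
(d) Not entailed — the narrative places the photographing before the drawing, not after.
(e) Not entailed — dropping 'in the attic' under negation is not valid — the original leaves open that Elif closed the hatch some other way.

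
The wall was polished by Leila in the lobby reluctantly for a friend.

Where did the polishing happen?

'in the lobby' marks the location of the polishing event.

in the lobby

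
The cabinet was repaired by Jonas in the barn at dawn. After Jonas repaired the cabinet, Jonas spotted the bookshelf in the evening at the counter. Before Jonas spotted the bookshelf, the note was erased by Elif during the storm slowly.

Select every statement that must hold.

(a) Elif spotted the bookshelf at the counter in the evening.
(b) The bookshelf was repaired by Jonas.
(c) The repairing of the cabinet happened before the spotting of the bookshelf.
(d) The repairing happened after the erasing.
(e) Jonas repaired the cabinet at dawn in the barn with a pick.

(a) Not entailed — the passage has Jonas spotting the bookshelf, not Elif.
(b) Not entailed — Jonas repaired the cabinet, not the bookshelf; the bookshelf belongs to the spotting event.
(c) Entailed — the narrative places the repairing before the spotting.
(d) Not entailed — the narrative doesn't order the erasing relative to the repairing.
(e) Not entailed — 'with a pick' adds information not in the original event.

(c)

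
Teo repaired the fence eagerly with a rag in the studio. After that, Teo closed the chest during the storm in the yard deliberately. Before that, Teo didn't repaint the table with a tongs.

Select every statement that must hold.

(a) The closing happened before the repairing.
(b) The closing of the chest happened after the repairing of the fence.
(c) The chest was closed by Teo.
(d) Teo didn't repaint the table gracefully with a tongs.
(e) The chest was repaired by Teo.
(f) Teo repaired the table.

(b), (c), (d)

(a) Not entailed — the narrative places the repairing before the closing, not after.
(b) Entailed — the narrative places the repairing before the closing.
(c) Entailed — this follows by dropping conjuncts from the closing event's description.
(d) Entailed — under negation, adding a further restriction is entailed: if no such repainting event occurred, none occurred gracefully either.
(e) Not entailed — Teo repaired the fence, not the chest; the chest belongs to the closing event.
(f) Not entailed — Teo repaired the fence, not the table; the table belongs to the repainting event.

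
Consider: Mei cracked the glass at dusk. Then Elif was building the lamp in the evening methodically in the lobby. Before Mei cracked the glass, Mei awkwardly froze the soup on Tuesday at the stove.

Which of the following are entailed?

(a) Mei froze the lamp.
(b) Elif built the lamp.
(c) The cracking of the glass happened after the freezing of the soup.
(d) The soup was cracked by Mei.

(a) Not entailed — Mei froze the soup, not the lamp; the lamp belongs to the building event.
(b) Not entailed — 'was building' is progressive on an accomplishment; it does not entail the completed 'built'.
(c) Entailed — the narrative places the freezing before the cracking.
(d) Not entailed — Mei cracked the glass, not the soup; the soup belongs to the freezing event.

(c)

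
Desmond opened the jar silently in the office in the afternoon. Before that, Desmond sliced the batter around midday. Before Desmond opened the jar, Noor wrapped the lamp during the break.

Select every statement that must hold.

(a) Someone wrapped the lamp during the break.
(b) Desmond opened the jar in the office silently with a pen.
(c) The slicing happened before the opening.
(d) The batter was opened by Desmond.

(a) Entailed — every conjunct here is already in the original wrapping event.
(b) Not entailed — 'with a pen' adds information not in the original event.
(c) Entailed — the narrative places the slicing before the opening.
(d) Not entailed — Desmond opened the jar, not the batter; the batter belongs to the slicing event.

(a), (c)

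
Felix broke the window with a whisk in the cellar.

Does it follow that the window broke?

'Felix broke the window' is the causative; it entails the inchoative 'the window broke'.

yes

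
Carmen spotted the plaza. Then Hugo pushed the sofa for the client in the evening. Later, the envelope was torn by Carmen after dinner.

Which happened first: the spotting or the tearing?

The connectives place the spotting before the tearing.

the spotting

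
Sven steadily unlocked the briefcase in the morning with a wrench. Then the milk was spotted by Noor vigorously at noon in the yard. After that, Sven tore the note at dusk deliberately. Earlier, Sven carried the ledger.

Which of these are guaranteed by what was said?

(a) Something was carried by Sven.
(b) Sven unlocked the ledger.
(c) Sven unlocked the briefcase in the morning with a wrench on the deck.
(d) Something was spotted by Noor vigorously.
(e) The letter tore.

(a) Entailed — generalizing the patient leaves a sub-description the original still satisfies.
(b) Not entailed — Sven unlocked the briefcase, not the ledger; the ledger belongs to the carrying event.
(c) Not entailed — 'on the deck' adds information not in the original event.
(d) Entailed — every conjunct here is already in the original spotting event.
(e) Not entailed — the note is what tore, not the letter.

(a), (d)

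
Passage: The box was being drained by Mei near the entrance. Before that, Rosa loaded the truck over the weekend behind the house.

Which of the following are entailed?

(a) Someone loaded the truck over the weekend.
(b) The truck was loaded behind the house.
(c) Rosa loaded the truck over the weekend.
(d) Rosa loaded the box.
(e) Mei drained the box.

(a) Entailed — the original entails any weakening of itself; this just drops 'behind the house' and generalizes the agent.
(b) Entailed — every conjunct here is already in the original loading event.
(c) Entailed — dropping 'behind the house' leaves a sub-description the original still satisfies.
(d) Not entailed — Rosa loaded the truck, not the box; the box belongs to the draining event.
(e) Not entailed — 'was draining' is progressive on an accomplishment; it does not entail the completed 'drained'.

(a), (b), (c)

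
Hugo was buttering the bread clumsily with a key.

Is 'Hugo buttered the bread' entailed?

no

'was buttering' is progressive; for an accomplishment like 'butter the bread', it doesn't entail completion.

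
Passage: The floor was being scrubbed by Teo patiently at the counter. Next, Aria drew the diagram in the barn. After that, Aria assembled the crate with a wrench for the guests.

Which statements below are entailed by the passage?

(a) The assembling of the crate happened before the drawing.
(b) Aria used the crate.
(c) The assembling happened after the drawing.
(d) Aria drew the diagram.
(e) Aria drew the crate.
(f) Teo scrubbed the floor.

(c), (d), (f)

(a) Not entailed — the narrative places the drawing before the assembling, not after.
(b) Not entailed — the crate is the patient, not an instrument — Aria used a wrench.
(c) Entailed — the narrative places the drawing before the assembling.
(d) Entailed — dropping 'in the barn' leaves a sub-description the original still satisfies.
(e) Not entailed — Aria drew the diagram, not the crate; the crate belongs to the assembling event.
(f) Entailed — 'scrub' is an activity; 'was scrubbing' entails that some scrubbing happened, so 'scrubbed' holds.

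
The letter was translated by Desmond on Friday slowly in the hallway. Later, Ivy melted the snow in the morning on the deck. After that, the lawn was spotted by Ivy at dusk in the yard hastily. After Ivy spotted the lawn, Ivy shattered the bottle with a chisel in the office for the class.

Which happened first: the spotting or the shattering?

the spotting

The connectives place the spotting before the shattering.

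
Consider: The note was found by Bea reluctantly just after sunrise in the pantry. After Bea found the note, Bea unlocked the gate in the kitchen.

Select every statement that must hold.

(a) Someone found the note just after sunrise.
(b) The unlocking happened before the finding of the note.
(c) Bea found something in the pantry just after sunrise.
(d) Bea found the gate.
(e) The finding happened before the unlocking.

(a), (c), (e)

(a) Entailed — this follows by dropping conjuncts from the finding event's description.
(b) Not entailed — the narrative places the finding before the unlocking, not after.
(c) Entailed — dropping 'reluctantly' and generalizing the patient leaves a sub-description the original still satisfies.
(d) Not entailed — Bea found the note, not the gate; the gate belongs to the unlocking event.
(e) Entailed — the narrative places the finding before the unlocking.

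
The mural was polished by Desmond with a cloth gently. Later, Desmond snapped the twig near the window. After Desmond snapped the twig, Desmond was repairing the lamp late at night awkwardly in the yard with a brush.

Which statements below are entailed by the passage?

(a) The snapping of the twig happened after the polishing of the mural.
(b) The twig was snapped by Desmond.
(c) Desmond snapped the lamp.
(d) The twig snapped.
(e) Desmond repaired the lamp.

(a) Entailed — the narrative places the polishing before the snapping.
(b) Entailed — every conjunct here is already in the original snapping event.
(c) Not entailed — Desmond snapped the twig, not the lamp; the lamp belongs to the repairing event.
(d) Entailed — 'Desmond snapped the twig' is causative; it entails the inchoative 'the twig snapped'.
(e) Not entailed — 'was repairing' is progressive on an accomplishment; it does not entail the completed 'repaired'.

(a), (b), (d)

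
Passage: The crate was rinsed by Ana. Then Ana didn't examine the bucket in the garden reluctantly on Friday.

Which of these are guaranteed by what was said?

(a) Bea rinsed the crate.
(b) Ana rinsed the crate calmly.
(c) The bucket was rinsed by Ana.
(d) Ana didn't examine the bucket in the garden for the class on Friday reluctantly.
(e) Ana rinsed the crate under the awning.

(a) Not entailed — the passage has Ana rinsing the crate, not Bea.
(b) Not entailed — 'calmly' adds information not in the original event.
(c) Not entailed — Ana rinsed the crate, not the bucket; the bucket belongs to the examining event.
(d) Entailed — under negation, adding a further restriction is entailed: if no such examining event occurred, none occurred for the class either.
(e) Not entailed — 'under the awning' adds information not in the original event.

(d)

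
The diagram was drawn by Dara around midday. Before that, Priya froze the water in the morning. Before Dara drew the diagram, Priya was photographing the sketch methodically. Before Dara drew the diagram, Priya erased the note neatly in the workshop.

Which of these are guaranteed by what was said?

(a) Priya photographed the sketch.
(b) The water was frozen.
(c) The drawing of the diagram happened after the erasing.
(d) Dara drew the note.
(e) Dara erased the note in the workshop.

(a) Not entailed — 'was photographing' is progressive on an accomplishment; it does not entail the completed 'photographed'.
(b) Entailed — dropping 'in the morning' and generalizing the agent leaves a sub-description the original still satisfies.
(c) Entailed — the narrative places the erasing before the drawing.
(d) Not entailed — Dara drew the diagram, not the note; the note belongs to the erasing event.
(e) Not entailed — the passage has Priya erasing the note, not Dara.

(b), (c)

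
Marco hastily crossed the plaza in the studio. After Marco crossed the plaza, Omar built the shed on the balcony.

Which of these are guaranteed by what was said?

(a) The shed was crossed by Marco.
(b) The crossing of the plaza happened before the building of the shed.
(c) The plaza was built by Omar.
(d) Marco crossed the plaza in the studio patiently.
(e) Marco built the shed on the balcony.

(b)

(a) Not entailed — Marco crossed the plaza, not the shed; the shed belongs to the building event.
(b) Entailed — the narrative places the crossing before the building.
(c) Not entailed — Omar built the shed, not the plaza; the plaza belongs to the crossing event.
(d) Not entailed — 'patiently' adds a manner not in (and inconsistent with) the original.
(e) Not entailed — the passage has Omar building the shed, not Marco.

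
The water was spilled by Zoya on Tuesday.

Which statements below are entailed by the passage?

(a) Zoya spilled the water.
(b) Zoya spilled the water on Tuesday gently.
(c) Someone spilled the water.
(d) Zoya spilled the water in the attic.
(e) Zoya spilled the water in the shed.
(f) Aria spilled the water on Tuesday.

(a) Entailed — every conjunct here is already in the original spilling event.
(b) Not entailed — 'gently' adds information not in the original event.
(c) Entailed — the original entails any weakening of itself; this just drops 'on Tuesday' and generalizes the agent.
(d) Not entailed — 'in the attic' adds information not in the original event.
(e) Not entailed — 'in the shed' adds information not in the original event.
(f) Not entailed — the passage has Zoya spilling the water, not Aria.

(a), (c)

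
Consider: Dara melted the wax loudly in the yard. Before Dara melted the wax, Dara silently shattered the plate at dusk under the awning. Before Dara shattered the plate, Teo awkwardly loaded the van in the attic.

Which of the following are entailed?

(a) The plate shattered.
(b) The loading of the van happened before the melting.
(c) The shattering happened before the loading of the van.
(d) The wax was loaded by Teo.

(a) Entailed — 'Dara shattered the plate' is causative; it entails the inchoative 'the plate shattered'.
(b) Entailed — the narrative places the loading before the melting.
(c) Not entailed — the narrative places the loading before the shattering, not after.
(d) Not entailed — Teo loaded the van, not the wax; the wax belongs to the melting event.

(a), (b)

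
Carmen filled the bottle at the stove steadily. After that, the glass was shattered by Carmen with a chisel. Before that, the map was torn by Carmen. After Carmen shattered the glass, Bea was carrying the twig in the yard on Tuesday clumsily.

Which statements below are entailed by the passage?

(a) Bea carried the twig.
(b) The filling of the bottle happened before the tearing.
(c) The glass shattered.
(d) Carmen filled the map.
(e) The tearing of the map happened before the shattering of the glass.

(a) Entailed — 'carry' is an activity; 'was carrying' entails that some carrying happened, so 'carried' holds.
(b) Not entailed — the narrative doesn't order the filling relative to the tearing.
(c) Entailed — 'Carmen shattered the glass' is causative; it entails the inchoative 'the glass shattered'.
(d) Not entailed — Carmen filled the bottle, not the map; the map belongs to the tearing event.
(e) Entailed — the narrative places the tearing before the shattering.

(a), (c), (e)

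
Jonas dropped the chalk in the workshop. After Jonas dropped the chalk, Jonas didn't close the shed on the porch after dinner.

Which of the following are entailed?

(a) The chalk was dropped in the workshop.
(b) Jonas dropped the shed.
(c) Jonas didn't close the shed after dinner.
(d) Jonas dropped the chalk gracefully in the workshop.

(a)

(a) Entailed — the original entails any weakening of itself; this just generalizes the agent.
(b) Not entailed — Jonas dropped the chalk, not the shed; the shed belongs to the closing event.
(c) Not entailed — dropping 'on the porch' under negation is not valid — the original leaves open that Jonas closed the shed some other way.
(d) Not entailed — 'gracefully' adds information not in the original event.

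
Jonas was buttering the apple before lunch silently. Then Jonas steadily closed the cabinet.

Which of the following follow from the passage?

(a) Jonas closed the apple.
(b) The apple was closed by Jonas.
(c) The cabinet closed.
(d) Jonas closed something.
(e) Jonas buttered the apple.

(a) Not entailed — Jonas closed the cabinet, not the apple; the apple belongs to the buttering event.
(b) Not entailed — Jonas closed the cabinet, not the apple; the apple belongs to the buttering event.
(c) Entailed — 'Jonas closed the cabinet' is causative; it entails the inchoative 'the cabinet closed'.
(d) Entailed — every conjunct here is already in the original closing event.
(e) Not entailed — 'was buttering' is progressive on an accomplishment; it does not entail the completed 'buttered'.

(c), (d)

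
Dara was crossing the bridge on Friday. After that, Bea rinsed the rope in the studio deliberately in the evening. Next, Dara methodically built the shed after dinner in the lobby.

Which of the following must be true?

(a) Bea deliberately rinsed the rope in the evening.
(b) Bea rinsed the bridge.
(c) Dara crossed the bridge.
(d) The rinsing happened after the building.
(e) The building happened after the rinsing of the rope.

(a), (e)

(a) Entailed — dropping 'in the studio' leaves a sub-description the original still satisfies.
(b) Not entailed — Bea rinsed the rope, not the bridge; the bridge belongs to the crossing event.
(c) Not entailed — 'was crossing' is progressive on an accomplishment; it does not entail the completed 'crossed'.
(d) Not entailed — the narrative places the rinsing before the building, not after.
(e) Entailed — the narrative places the rinsing before the building.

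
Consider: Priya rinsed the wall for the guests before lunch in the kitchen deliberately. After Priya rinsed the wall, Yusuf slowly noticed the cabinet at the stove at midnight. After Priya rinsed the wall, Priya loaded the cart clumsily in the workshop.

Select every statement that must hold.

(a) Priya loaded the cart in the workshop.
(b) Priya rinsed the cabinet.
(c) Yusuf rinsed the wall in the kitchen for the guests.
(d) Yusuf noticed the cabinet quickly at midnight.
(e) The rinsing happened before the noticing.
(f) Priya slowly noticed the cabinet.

(a), (e)

(a) Entailed — dropping 'clumsily' leaves a sub-description the original still satisfies.
(b) Not entailed — Priya rinsed the wall, not the cabinet; the cabinet belongs to the noticing event.
(c) Not entailed — the passage has Priya rinsing the wall, not Yusuf.
(d) Not entailed — 'quickly' adds a manner not in (and inconsistent with) the original.
(e) Entailed — the narrative places the rinsing before the noticing.
(f) Not entailed — the passage has Yusuf noticing the cabinet, not Priya.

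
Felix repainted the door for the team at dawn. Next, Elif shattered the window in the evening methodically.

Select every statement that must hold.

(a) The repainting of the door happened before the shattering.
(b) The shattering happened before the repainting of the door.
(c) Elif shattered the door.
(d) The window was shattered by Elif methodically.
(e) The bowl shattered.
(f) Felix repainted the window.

(a) Entailed — the narrative places the repainting before the shattering.
(b) Not entailed — the narrative places the repainting before the shattering, not after.
(c) Not entailed — Elif shattered the window, not the door; the door belongs to the repainting event.
(d) Entailed — dropping 'in the evening' leaves a sub-description the original still satisfies.
(e) Not entailed — the window is what shattered, not the bowl.
(f) Not entailed — Felix repainted the door, not the window; the window belongs to the shattering event.

(a), (d)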